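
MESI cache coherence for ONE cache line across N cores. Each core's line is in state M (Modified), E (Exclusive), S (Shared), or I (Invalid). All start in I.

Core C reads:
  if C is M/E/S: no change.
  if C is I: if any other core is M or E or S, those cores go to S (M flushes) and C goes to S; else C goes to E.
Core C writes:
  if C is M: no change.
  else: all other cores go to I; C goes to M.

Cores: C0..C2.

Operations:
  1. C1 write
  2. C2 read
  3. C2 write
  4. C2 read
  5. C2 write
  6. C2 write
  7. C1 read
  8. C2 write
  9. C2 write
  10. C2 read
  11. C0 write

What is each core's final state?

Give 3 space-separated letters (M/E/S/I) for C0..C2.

Answer: M I I

Derivation:
Op 1: C1 write [C1 write: invalidate none -> C1=M] -> [I,M,I]
Op 2: C2 read [C2 read from I: others=['C1=M'] -> C2=S, others downsized to S] -> [I,S,S]
Op 3: C2 write [C2 write: invalidate ['C1=S'] -> C2=M] -> [I,I,M]
Op 4: C2 read [C2 read: already in M, no change] -> [I,I,M]
Op 5: C2 write [C2 write: already M (modified), no change] -> [I,I,M]
Op 6: C2 write [C2 write: already M (modified), no change] -> [I,I,M]
Op 7: C1 read [C1 read from I: others=['C2=M'] -> C1=S, others downsized to S] -> [I,S,S]
Op 8: C2 write [C2 write: invalidate ['C1=S'] -> C2=M] -> [I,I,M]
Op 9: C2 write [C2 write: already M (modified), no change] -> [I,I,M]
Op 10: C2 read [C2 read: already in M, no change] -> [I,I,M]
Op 11: C0 write [C0 write: invalidate ['C2=M'] -> C0=M] -> [M,I,I]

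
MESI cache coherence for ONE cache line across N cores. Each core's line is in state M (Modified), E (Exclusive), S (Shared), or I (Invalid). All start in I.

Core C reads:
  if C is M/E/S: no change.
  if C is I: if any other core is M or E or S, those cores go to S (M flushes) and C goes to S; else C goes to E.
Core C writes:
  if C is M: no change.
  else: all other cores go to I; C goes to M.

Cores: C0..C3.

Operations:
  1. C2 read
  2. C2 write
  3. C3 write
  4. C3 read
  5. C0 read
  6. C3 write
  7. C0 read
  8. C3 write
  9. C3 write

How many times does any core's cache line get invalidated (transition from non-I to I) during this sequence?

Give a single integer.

Answer: 3

Derivation:
Op 1: C2 read [C2 read from I: no other sharers -> C2=E (exclusive)] -> [I,I,E,I] (invalidations this op: 0; running total: 0)
Op 2: C2 write [C2 write: invalidate none -> C2=M] -> [I,I,M,I] (invalidations this op: 0; running total: 0)
Op 3: C3 write [C3 write: invalidate ['C2=M'] -> C3=M] -> [I,I,I,M] (invalidations this op: 1; running total: 1)
Op 4: C3 read [C3 read: already in M, no change] -> [I,I,I,M] (invalidations this op: 0; running total: 1)
Op 5: C0 read [C0 read from I: others=['C3=M'] -> C0=S, others downsized to S] -> [S,I,I,S] (invalidations this op: 0; running total: 1)
Op 6: C3 write [C3 write: invalidate ['C0=S'] -> C3=M] -> [I,I,I,M] (invalidations this op: 1; running total: 2)
Op 7: C0 read [C0 read from I: others=['C3=M'] -> C0=S, others downsized to S] -> [S,I,I,S] (invalidations this op: 0; running total: 2)
Op 8: C3 write [C3 write: invalidate ['C0=S'] -> C3=M] -> [I,I,I,M] (invalidations this op: 1; running total: 3)
Op 9: C3 write [C3 write: already M (modified), no change] -> [I,I,I,M] (invalidations this op: 0; running total: 3)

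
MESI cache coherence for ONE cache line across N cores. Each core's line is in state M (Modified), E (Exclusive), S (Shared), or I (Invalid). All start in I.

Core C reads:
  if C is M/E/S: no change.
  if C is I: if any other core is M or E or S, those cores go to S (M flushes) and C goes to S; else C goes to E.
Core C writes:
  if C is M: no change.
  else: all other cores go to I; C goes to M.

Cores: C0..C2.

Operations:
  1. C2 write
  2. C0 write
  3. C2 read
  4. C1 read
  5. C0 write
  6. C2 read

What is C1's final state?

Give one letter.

Op 1: C2 write [C2 write: invalidate none -> C2=M] -> [I,I,M]
Op 2: C0 write [C0 write: invalidate ['C2=M'] -> C0=M] -> [M,I,I]
Op 3: C2 read [C2 read from I: others=['C0=M'] -> C2=S, others downsized to S] -> [S,I,S]
Op 4: C1 read [C1 read from I: others=['C0=S', 'C2=S'] -> C1=S, others downsized to S] -> [S,S,S]
Op 5: C0 write [C0 write: invalidate ['C1=S', 'C2=S'] -> C0=M] -> [M,I,I]
Op 6: C2 read [C2 read from I: others=['C0=M'] -> C2=S, others downsized to S] -> [S,I,S]

Answer: I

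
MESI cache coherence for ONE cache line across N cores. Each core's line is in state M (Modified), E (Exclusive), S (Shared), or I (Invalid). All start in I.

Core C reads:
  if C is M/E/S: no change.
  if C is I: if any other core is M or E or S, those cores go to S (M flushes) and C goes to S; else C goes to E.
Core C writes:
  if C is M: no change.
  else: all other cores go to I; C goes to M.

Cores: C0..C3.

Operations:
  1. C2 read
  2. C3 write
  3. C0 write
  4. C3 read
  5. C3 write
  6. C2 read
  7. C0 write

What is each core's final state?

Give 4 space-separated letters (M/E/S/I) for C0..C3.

Answer: M I I I

Derivation:
Op 1: C2 read [C2 read from I: no other sharers -> C2=E (exclusive)] -> [I,I,E,I]
Op 2: C3 write [C3 write: invalidate ['C2=E'] -> C3=M] -> [I,I,I,M]
Op 3: C0 write [C0 write: invalidate ['C3=M'] -> C0=M] -> [M,I,I,I]
Op 4: C3 read [C3 read from I: others=['C0=M'] -> C3=S, others downsized to S] -> [S,I,I,S]
Op 5: C3 write [C3 write: invalidate ['C0=S'] -> C3=M] -> [I,I,I,M]
Op 6: C2 read [C2 read from I: others=['C3=M'] -> C2=S, others downsized to S] -> [I,I,S,S]
Op 7: C0 write [C0 write: invalidate ['C2=S', 'C3=S'] -> C0=M] -> [M,I,I,I]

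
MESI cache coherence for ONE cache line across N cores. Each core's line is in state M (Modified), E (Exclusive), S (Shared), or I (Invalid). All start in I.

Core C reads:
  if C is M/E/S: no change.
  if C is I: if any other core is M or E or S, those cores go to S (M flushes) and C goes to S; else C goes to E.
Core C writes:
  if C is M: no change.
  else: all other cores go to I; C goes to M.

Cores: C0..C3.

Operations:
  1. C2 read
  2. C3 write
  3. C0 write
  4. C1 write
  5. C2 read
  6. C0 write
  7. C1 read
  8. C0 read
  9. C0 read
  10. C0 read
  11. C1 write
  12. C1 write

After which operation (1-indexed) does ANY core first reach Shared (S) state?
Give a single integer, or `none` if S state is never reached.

Answer: 5

Derivation:
Op 1: C2 read [C2 read from I: no other sharers -> C2=E (exclusive)] -> [I,I,E,I]
Op 2: C3 write [C3 write: invalidate ['C2=E'] -> C3=M] -> [I,I,I,M]
Op 3: C0 write [C0 write: invalidate ['C3=M'] -> C0=M] -> [M,I,I,I]
Op 4: C1 write [C1 write: invalidate ['C0=M'] -> C1=M] -> [I,M,I,I]
Op 5: C2 read [C2 read from I: others=['C1=M'] -> C2=S, others downsized to S] -> [I,S,S,I]
  -> First S state at op 5; remaining ops need not be traced.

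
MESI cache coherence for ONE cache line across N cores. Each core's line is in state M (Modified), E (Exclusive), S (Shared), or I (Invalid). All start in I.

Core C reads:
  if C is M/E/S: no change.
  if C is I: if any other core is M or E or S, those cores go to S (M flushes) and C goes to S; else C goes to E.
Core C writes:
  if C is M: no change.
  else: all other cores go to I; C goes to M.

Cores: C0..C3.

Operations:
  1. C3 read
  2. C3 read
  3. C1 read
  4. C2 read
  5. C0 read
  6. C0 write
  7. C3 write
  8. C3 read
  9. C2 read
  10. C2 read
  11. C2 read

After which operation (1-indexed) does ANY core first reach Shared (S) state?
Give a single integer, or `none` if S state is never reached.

Op 1: C3 read [C3 read from I: no other sharers -> C3=E (exclusive)] -> [I,I,I,E]
Op 2: C3 read [C3 read: already in E, no change] -> [I,I,I,E]
Op 3: C1 read [C1 read from I: others=['C3=E'] -> C1=S, others downsized to S] -> [I,S,I,S]
  -> First S state at op 3; remaining ops need not be traced.

Answer: 3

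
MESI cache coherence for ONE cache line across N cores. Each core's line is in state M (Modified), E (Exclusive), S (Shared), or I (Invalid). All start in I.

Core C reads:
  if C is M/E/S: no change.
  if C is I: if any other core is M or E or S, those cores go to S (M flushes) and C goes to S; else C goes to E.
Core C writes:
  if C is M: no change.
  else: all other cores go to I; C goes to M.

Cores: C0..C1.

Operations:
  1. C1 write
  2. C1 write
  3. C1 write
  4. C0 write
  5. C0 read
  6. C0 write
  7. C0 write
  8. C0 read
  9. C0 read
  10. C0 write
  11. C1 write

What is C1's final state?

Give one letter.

Op 1: C1 write [C1 write: invalidate none -> C1=M] -> [I,M]
Op 2: C1 write [C1 write: already M (modified), no change] -> [I,M]
Op 3: C1 write [C1 write: already M (modified), no change] -> [I,M]
Op 4: C0 write [C0 write: invalidate ['C1=M'] -> C0=M] -> [M,I]
Op 5: C0 read [C0 read: already in M, no change] -> [M,I]
Op 6: C0 write [C0 write: already M (modified), no change] -> [M,I]
Op 7: C0 write [C0 write: already M (modified), no change] -> [M,I]
Op 8: C0 read [C0 read: already in M, no change] -> [M,I]
Op 9: C0 read [C0 read: already in M, no change] -> [M,I]
Op 10: C0 write [C0 write: already M (modified), no change] -> [M,I]
Op 11: C1 write [C1 write: invalidate ['C0=M'] -> C1=M] -> [I,M]

Answer: M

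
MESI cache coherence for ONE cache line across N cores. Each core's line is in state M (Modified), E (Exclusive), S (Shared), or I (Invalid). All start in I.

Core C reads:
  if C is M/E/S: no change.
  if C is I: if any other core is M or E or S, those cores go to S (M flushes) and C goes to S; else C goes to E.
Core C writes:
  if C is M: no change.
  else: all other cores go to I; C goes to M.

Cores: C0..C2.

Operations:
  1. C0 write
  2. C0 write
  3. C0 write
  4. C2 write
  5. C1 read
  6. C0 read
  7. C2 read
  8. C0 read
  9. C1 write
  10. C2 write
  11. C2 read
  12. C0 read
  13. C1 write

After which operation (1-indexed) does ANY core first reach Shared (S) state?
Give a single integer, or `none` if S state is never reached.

Op 1: C0 write [C0 write: invalidate none -> C0=M] -> [M,I,I]
Op 2: C0 write [C0 write: already M (modified), no change] -> [M,I,I]
Op 3: C0 write [C0 write: already M (modified), no change] -> [M,I,I]
Op 4: C2 write [C2 write: invalidate ['C0=M'] -> C2=M] -> [I,I,M]
Op 5: C1 read [C1 read from I: others=['C2=M'] -> C1=S, others downsized to S] -> [I,S,S]
  -> First S state at op 5; remaining ops need not be traced.

Answer: 5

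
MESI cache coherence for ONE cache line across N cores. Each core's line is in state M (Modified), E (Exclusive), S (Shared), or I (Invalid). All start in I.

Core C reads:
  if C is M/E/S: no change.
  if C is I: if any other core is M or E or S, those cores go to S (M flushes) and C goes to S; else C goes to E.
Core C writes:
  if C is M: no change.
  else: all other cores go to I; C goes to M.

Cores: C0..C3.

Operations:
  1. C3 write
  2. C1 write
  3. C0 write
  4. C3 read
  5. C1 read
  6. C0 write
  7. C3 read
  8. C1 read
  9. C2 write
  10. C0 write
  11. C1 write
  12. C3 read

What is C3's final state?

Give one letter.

Op 1: C3 write [C3 write: invalidate none -> C3=M] -> [I,I,I,M]
Op 2: C1 write [C1 write: invalidate ['C3=M'] -> C1=M] -> [I,M,I,I]
Op 3: C0 write [C0 write: invalidate ['C1=M'] -> C0=M] -> [M,I,I,I]
Op 4: C3 read [C3 read from I: others=['C0=M'] -> C3=S, others downsized to S] -> [S,I,I,S]
Op 5: C1 read [C1 read from I: others=['C0=S', 'C3=S'] -> C1=S, others downsized to S] -> [S,S,I,S]
Op 6: C0 write [C0 write: invalidate ['C1=S', 'C3=S'] -> C0=M] -> [M,I,I,I]
Op 7: C3 read [C3 read from I: others=['C0=M'] -> C3=S, others downsized to S] -> [S,I,I,S]
Op 8: C1 read [C1 read from I: others=['C0=S', 'C3=S'] -> C1=S, others downsized to S] -> [S,S,I,S]
Op 9: C2 write [C2 write: invalidate ['C0=S', 'C1=S', 'C3=S'] -> C2=M] -> [I,I,M,I]
Op 10: C0 write [C0 write: invalidate ['C2=M'] -> C0=M] -> [M,I,I,I]
Op 11: C1 write [C1 write: invalidate ['C0=M'] -> C1=M] -> [I,M,I,I]
Op 12: C3 read [C3 read from I: others=['C1=M'] -> C3=S, others downsized to S] -> [I,S,I,S]

Answer: S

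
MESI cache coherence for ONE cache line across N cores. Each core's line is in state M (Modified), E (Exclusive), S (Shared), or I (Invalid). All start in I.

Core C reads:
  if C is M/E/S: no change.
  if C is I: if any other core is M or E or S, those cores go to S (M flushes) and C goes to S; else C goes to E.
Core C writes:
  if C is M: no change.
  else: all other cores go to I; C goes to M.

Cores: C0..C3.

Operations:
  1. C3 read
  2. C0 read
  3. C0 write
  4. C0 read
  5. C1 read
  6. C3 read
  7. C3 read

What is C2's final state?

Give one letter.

Op 1: C3 read [C3 read from I: no other sharers -> C3=E (exclusive)] -> [I,I,I,E]
Op 2: C0 read [C0 read from I: others=['C3=E'] -> C0=S, others downsized to S] -> [S,I,I,S]
Op 3: C0 write [C0 write: invalidate ['C3=S'] -> C0=M] -> [M,I,I,I]
Op 4: C0 read [C0 read: already in M, no change] -> [M,I,I,I]
Op 5: C1 read [C1 read from I: others=['C0=M'] -> C1=S, others downsized to S] -> [S,S,I,I]
Op 6: C3 read [C3 read from I: others=['C0=S', 'C1=S'] -> C3=S, others downsized to S] -> [S,S,I,S]
Op 7: C3 read [C3 read: already in S, no change] -> [S,S,I,S]

Answer: I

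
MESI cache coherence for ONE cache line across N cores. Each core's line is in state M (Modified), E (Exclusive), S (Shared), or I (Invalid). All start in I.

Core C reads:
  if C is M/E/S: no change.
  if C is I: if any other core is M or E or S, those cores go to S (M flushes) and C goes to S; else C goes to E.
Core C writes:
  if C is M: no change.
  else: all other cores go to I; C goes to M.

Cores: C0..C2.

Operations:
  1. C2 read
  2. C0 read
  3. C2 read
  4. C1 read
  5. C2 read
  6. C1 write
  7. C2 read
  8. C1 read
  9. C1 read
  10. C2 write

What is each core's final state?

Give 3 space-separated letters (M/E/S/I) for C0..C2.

Op 1: C2 read [C2 read from I: no other sharers -> C2=E (exclusive)] -> [I,I,E]
Op 2: C0 read [C0 read from I: others=['C2=E'] -> C0=S, others downsized to S] -> [S,I,S]
Op 3: C2 read [C2 read: already in S, no change] -> [S,I,S]
Op 4: C1 read [C1 read from I: others=['C0=S', 'C2=S'] -> C1=S, others downsized to S] -> [S,S,S]
Op 5: C2 read [C2 read: already in S, no change] -> [S,S,S]
Op 6: C1 write [C1 write: invalidate ['C0=S', 'C2=S'] -> C1=M] -> [I,M,I]
Op 7: C2 read [C2 read from I: others=['C1=M'] -> C2=S, others downsized to S] -> [I,S,S]
Op 8: C1 read [C1 read: already in S, no change] -> [I,S,S]
Op 9: C1 read [C1 read: already in S, no change] -> [I,S,S]
Op 10: C2 write [C2 write: invalidate ['C1=S'] -> C2=M] -> [I,I,M]

Answer: I I M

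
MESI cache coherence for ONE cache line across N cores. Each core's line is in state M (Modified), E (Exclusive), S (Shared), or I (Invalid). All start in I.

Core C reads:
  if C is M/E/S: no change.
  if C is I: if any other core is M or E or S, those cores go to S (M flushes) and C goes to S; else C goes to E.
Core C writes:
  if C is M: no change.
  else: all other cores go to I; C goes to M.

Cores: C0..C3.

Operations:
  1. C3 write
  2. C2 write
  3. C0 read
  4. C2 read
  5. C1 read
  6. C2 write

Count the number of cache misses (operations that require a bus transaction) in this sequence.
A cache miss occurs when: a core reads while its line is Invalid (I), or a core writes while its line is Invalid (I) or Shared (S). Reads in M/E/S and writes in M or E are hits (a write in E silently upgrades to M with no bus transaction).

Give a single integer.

Op 1: C3 write [C3 write: invalidate none -> C3=M] -> [I,I,I,M] [MISS #1: write from I]
Op 2: C2 write [C2 write: invalidate ['C3=M'] -> C2=M] -> [I,I,M,I] [MISS #2: write from I]
Op 3: C0 read [C0 read from I: others=['C2=M'] -> C0=S, others downsized to S] -> [S,I,S,I] [MISS #3: read from I]
Op 4: C2 read [C2 read: already in S, no change] -> [S,I,S,I] [hit: read from S]
Op 5: C1 read [C1 read from I: others=['C0=S', 'C2=S'] -> C1=S, others downsized to S] -> [S,S,S,I] [MISS #4: read from I]
Op 6: C2 write [C2 write: invalidate ['C0=S', 'C1=S'] -> C2=M] -> [I,I,M,I] [MISS #5: write from S]

Answer: 5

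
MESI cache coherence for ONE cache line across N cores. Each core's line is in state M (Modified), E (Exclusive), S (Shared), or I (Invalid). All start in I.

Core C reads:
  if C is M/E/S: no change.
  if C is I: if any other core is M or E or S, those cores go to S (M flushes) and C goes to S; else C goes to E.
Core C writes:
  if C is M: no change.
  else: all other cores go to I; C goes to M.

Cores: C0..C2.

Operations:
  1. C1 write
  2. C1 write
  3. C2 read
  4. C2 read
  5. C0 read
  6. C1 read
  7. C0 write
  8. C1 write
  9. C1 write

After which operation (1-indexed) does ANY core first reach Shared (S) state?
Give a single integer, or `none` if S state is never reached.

Answer: 3

Derivation:
Op 1: C1 write [C1 write: invalidate none -> C1=M] -> [I,M,I]
Op 2: C1 write [C1 write: already M (modified), no change] -> [I,M,I]
Op 3: C2 read [C2 read from I: others=['C1=M'] -> C2=S, others downsized to S] -> [I,S,S]
  -> First S state at op 3; remaining ops need not be traced.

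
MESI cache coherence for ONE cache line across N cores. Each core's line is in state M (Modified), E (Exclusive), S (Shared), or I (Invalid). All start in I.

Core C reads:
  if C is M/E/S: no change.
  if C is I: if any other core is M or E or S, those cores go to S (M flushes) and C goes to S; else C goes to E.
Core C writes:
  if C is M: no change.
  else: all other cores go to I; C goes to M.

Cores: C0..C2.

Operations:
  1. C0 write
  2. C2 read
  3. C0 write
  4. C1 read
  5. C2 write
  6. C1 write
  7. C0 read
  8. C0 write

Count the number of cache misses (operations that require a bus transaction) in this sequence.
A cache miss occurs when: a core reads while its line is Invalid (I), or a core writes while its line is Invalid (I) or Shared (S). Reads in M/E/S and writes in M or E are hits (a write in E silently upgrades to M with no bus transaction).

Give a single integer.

Op 1: C0 write [C0 write: invalidate none -> C0=M] -> [M,I,I] [MISS #1: write from I]
Op 2: C2 read [C2 read from I: others=['C0=M'] -> C2=S, others downsized to S] -> [S,I,S] [MISS #2: read from I]
Op 3: C0 write [C0 write: invalidate ['C2=S'] -> C0=M] -> [M,I,I] [MISS #3: write from S]
Op 4: C1 read [C1 read from I: others=['C0=M'] -> C1=S, others downsized to S] -> [S,S,I] [MISS #4: read from I]
Op 5: C2 write [C2 write: invalidate ['C0=S', 'C1=S'] -> C2=M] -> [I,I,M] [MISS #5: write from I]
Op 6: C1 write [C1 write: invalidate ['C2=M'] -> C1=M] -> [I,M,I] [MISS #6: write from I]
Op 7: C0 read [C0 read from I: others=['C1=M'] -> C0=S, others downsized to S] -> [S,S,I] [MISS #7: read from I]
Op 8: C0 write [C0 write: invalidate ['C1=S'] -> C0=M] -> [M,I,I] [MISS #8: write from S]

Answer: 8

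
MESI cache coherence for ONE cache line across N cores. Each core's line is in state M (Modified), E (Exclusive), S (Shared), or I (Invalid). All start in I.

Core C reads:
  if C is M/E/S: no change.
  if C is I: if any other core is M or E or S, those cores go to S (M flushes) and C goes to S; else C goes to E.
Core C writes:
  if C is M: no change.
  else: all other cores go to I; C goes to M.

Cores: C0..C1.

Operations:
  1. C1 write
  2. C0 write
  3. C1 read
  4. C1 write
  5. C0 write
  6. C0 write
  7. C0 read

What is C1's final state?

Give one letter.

Answer: I

Derivation:
Op 1: C1 write [C1 write: invalidate none -> C1=M] -> [I,M]
Op 2: C0 write [C0 write: invalidate ['C1=M'] -> C0=M] -> [M,I]
Op 3: C1 read [C1 read from I: others=['C0=M'] -> C1=S, others downsized to S] -> [S,S]
Op 4: C1 write [C1 write: invalidate ['C0=S'] -> C1=M] -> [I,M]
Op 5: C0 write [C0 write: invalidate ['C1=M'] -> C0=M] -> [M,I]
Op 6: C0 write [C0 write: already M (modified), no change] -> [M,I]
Op 7: C0 read [C0 read: already in M, no change] -> [M,I]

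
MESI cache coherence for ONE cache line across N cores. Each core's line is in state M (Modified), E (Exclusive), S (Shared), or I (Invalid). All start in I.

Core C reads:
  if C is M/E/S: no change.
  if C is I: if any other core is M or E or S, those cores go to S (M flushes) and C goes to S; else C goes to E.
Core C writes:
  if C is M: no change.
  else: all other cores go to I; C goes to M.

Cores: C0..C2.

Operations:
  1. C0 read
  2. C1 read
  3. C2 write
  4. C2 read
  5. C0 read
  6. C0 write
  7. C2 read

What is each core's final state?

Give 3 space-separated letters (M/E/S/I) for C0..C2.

Answer: S I S

Derivation:
Op 1: C0 read [C0 read from I: no other sharers -> C0=E (exclusive)] -> [E,I,I]
Op 2: C1 read [C1 read from I: others=['C0=E'] -> C1=S, others downsized to S] -> [S,S,I]
Op 3: C2 write [C2 write: invalidate ['C0=S', 'C1=S'] -> C2=M] -> [I,I,M]
Op 4: C2 read [C2 read: already in M, no change] -> [I,I,M]
Op 5: C0 read [C0 read from I: others=['C2=M'] -> C0=S, others downsized to S] -> [S,I,S]
Op 6: C0 write [C0 write: invalidate ['C2=S'] -> C0=M] -> [M,I,I]
Op 7: C2 read [C2 read from I: others=['C0=M'] -> C2=S, others downsized to S] -> [S,I,S]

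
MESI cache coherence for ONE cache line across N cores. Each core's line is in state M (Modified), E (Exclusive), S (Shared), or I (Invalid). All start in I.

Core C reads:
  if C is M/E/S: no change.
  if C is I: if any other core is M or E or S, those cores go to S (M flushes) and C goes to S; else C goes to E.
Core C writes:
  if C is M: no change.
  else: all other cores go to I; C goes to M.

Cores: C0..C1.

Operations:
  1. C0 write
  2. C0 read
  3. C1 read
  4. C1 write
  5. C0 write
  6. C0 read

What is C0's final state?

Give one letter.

Op 1: C0 write [C0 write: invalidate none -> C0=M] -> [M,I]
Op 2: C0 read [C0 read: already in M, no change] -> [M,I]
Op 3: C1 read [C1 read from I: others=['C0=M'] -> C1=S, others downsized to S] -> [S,S]
Op 4: C1 write [C1 write: invalidate ['C0=S'] -> C1=M] -> [I,M]
Op 5: C0 write [C0 write: invalidate ['C1=M'] -> C0=M] -> [M,I]
Op 6: C0 read [C0 read: already in M, no change] -> [M,I]

Answer: M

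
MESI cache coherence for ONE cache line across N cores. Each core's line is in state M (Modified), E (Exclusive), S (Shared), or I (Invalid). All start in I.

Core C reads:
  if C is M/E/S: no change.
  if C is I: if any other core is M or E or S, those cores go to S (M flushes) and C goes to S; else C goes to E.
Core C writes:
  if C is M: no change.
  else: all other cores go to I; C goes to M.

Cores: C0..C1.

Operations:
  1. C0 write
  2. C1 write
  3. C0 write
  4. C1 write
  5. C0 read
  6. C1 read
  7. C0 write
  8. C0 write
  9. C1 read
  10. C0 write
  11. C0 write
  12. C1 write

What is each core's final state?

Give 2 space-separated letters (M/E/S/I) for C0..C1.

Op 1: C0 write [C0 write: invalidate none -> C0=M] -> [M,I]
Op 2: C1 write [C1 write: invalidate ['C0=M'] -> C1=M] -> [I,M]
Op 3: C0 write [C0 write: invalidate ['C1=M'] -> C0=M] -> [M,I]
Op 4: C1 write [C1 write: invalidate ['C0=M'] -> C1=M] -> [I,M]
Op 5: C0 read [C0 read from I: others=['C1=M'] -> C0=S, others downsized to S] -> [S,S]
Op 6: C1 read [C1 read: already in S, no change] -> [S,S]
Op 7: C0 write [C0 write: invalidate ['C1=S'] -> C0=M] -> [M,I]
Op 8: C0 write [C0 write: already M (modified), no change] -> [M,I]
Op 9: C1 read [C1 read from I: others=['C0=M'] -> C1=S, others downsized to S] -> [S,S]
Op 10: C0 write [C0 write: invalidate ['C1=S'] -> C0=M] -> [M,I]
Op 11: C0 write [C0 write: already M (modified), no change] -> [M,I]
Op 12: C1 write [C1 write: invalidate ['C0=M'] -> C1=M] -> [I,M]

Answer: I M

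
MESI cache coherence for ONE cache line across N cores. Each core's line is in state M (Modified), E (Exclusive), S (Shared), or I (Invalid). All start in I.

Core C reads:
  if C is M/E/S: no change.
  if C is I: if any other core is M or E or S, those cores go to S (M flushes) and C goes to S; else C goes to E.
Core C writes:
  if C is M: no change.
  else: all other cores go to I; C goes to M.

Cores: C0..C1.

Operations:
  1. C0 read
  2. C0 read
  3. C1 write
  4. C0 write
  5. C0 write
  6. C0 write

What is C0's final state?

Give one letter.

Answer: M

Derivation:
Op 1: C0 read [C0 read from I: no other sharers -> C0=E (exclusive)] -> [E,I]
Op 2: C0 read [C0 read: already in E, no change] -> [E,I]
Op 3: C1 write [C1 write: invalidate ['C0=E'] -> C1=M] -> [I,M]
Op 4: C0 write [C0 write: invalidate ['C1=M'] -> C0=M] -> [M,I]
Op 5: C0 write [C0 write: already M (modified), no change] -> [M,I]
Op 6: C0 write [C0 write: already M (modified), no change] -> [M,I]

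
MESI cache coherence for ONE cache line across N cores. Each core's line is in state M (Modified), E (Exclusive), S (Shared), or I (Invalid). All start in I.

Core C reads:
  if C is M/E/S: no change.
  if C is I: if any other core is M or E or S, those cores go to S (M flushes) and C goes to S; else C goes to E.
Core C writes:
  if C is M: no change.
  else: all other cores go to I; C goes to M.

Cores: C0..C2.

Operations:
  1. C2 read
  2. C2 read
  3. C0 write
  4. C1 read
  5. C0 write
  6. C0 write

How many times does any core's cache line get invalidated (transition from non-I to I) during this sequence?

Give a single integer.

Op 1: C2 read [C2 read from I: no other sharers -> C2=E (exclusive)] -> [I,I,E] (invalidations this op: 0; running total: 0)
Op 2: C2 read [C2 read: already in E, no change] -> [I,I,E] (invalidations this op: 0; running total: 0)
Op 3: C0 write [C0 write: invalidate ['C2=E'] -> C0=M] -> [M,I,I] (invalidations this op: 1; running total: 1)
Op 4: C1 read [C1 read from I: others=['C0=M'] -> C1=S, others downsized to S] -> [S,S,I] (invalidations this op: 0; running total: 1)
Op 5: C0 write [C0 write: invalidate ['C1=S'] -> C0=M] -> [M,I,I] (invalidations this op: 1; running total: 2)
Op 6: C0 write [C0 write: already M (modified), no change] -> [M,I,I] (invalidations this op: 0; running total: 2)

Answer: 2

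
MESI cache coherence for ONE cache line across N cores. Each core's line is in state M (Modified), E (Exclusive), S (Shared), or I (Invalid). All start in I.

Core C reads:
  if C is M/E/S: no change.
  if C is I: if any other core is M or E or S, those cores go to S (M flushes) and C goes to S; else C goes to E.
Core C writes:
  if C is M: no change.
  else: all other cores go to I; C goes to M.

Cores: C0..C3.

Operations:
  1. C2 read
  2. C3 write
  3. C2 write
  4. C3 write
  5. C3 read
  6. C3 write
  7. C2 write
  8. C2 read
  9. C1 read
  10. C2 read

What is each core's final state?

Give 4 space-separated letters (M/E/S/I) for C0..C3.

Answer: I S S I

Derivation:
Op 1: C2 read [C2 read from I: no other sharers -> C2=E (exclusive)] -> [I,I,E,I]
Op 2: C3 write [C3 write: invalidate ['C2=E'] -> C3=M] -> [I,I,I,M]
Op 3: C2 write [C2 write: invalidate ['C3=M'] -> C2=M] -> [I,I,M,I]
Op 4: C3 write [C3 write: invalidate ['C2=M'] -> C3=M] -> [I,I,I,M]
Op 5: C3 read [C3 read: already in M, no change] -> [I,I,I,M]
Op 6: C3 write [C3 write: already M (modified), no change] -> [I,I,I,M]
Op 7: C2 write [C2 write: invalidate ['C3=M'] -> C2=M] -> [I,I,M,I]
Op 8: C2 read [C2 read: already in M, no change] -> [I,I,M,I]
Op 9: C1 read [C1 read from I: others=['C2=M'] -> C1=S, others downsized to S] -> [I,S,S,I]
Op 10: C2 read [C2 read: already in S, no change] -> [I,S,S,I]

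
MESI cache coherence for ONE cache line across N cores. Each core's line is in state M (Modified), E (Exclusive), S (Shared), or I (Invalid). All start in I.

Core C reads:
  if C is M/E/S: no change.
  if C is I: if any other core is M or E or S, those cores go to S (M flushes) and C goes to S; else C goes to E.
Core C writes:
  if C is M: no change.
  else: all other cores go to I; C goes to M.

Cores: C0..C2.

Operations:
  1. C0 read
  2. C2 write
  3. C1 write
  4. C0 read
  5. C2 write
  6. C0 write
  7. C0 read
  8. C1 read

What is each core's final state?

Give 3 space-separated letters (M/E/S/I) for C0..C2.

Answer: S S I

Derivation:
Op 1: C0 read [C0 read from I: no other sharers -> C0=E (exclusive)] -> [E,I,I]
Op 2: C2 write [C2 write: invalidate ['C0=E'] -> C2=M] -> [I,I,M]
Op 3: C1 write [C1 write: invalidate ['C2=M'] -> C1=M] -> [I,M,I]
Op 4: C0 read [C0 read from I: others=['C1=M'] -> C0=S, others downsized to S] -> [S,S,I]
Op 5: C2 write [C2 write: invalidate ['C0=S', 'C1=S'] -> C2=M] -> [I,I,M]
Op 6: C0 write [C0 write: invalidate ['C2=M'] -> C0=M] -> [M,I,I]
Op 7: C0 read [C0 read: already in M, no change] -> [M,I,I]
Op 8: C1 read [C1 read from I: others=['C0=M'] -> C1=S, others downsized to S] -> [S,S,I]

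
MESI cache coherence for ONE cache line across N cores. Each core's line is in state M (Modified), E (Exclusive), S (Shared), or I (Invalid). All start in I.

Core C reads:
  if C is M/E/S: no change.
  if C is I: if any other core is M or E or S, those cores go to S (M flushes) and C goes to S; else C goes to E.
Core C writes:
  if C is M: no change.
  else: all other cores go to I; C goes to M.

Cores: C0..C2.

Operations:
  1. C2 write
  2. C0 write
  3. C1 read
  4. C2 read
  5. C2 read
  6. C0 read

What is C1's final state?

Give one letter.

Answer: S

Derivation:
Op 1: C2 write [C2 write: invalidate none -> C2=M] -> [I,I,M]
Op 2: C0 write [C0 write: invalidate ['C2=M'] -> C0=M] -> [M,I,I]
Op 3: C1 read [C1 read from I: others=['C0=M'] -> C1=S, others downsized to S] -> [S,S,I]
Op 4: C2 read [C2 read from I: others=['C0=S', 'C1=S'] -> C2=S, others downsized to S] -> [S,S,S]
Op 5: C2 read [C2 read: already in S, no change] -> [S,S,S]
Op 6: C0 read [C0 read: already in S, no change] -> [S,S,S]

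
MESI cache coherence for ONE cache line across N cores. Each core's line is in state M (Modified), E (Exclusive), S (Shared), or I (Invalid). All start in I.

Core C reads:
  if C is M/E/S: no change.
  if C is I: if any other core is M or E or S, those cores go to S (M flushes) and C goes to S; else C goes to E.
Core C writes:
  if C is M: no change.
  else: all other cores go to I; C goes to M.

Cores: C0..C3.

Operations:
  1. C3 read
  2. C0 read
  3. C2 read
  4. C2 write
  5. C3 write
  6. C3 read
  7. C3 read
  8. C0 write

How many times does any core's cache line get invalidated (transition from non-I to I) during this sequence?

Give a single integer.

Op 1: C3 read [C3 read from I: no other sharers -> C3=E (exclusive)] -> [I,I,I,E] (invalidations this op: 0; running total: 0)
Op 2: C0 read [C0 read from I: others=['C3=E'] -> C0=S, others downsized to S] -> [S,I,I,S] (invalidations this op: 0; running total: 0)
Op 3: C2 read [C2 read from I: others=['C0=S', 'C3=S'] -> C2=S, others downsized to S] -> [S,I,S,S] (invalidations this op: 0; running total: 0)
Op 4: C2 write [C2 write: invalidate ['C0=S', 'C3=S'] -> C2=M] -> [I,I,M,I] (invalidations this op: 2; running total: 2)
Op 5: C3 write [C3 write: invalidate ['C2=M'] -> C3=M] -> [I,I,I,M] (invalidations this op: 1; running total: 3)
Op 6: C3 read [C3 read: already in M, no change] -> [I,I,I,M] (invalidations this op: 0; running total: 3)
Op 7: C3 read [C3 read: already in M, no change] -> [I,I,I,M] (invalidations this op: 0; running total: 3)
Op 8: C0 write [C0 write: invalidate ['C3=M'] -> C0=M] -> [M,I,I,I] (invalidations this op: 1; running total: 4)

Answer: 4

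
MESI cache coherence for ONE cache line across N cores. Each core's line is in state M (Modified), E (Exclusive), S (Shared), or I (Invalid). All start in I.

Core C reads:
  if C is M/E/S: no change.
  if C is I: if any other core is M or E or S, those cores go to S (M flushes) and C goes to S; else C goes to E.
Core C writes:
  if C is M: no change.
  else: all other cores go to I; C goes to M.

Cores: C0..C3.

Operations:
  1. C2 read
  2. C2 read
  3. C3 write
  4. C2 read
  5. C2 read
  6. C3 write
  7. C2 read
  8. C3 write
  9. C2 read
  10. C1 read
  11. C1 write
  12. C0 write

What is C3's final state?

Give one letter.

Op 1: C2 read [C2 read from I: no other sharers -> C2=E (exclusive)] -> [I,I,E,I]
Op 2: C2 read [C2 read: already in E, no change] -> [I,I,E,I]
Op 3: C3 write [C3 write: invalidate ['C2=E'] -> C3=M] -> [I,I,I,M]
Op 4: C2 read [C2 read from I: others=['C3=M'] -> C2=S, others downsized to S] -> [I,I,S,S]
Op 5: C2 read [C2 read: already in S, no change] -> [I,I,S,S]
Op 6: C3 write [C3 write: invalidate ['C2=S'] -> C3=M] -> [I,I,I,M]
Op 7: C2 read [C2 read from I: others=['C3=M'] -> C2=S, others downsized to S] -> [I,I,S,S]
Op 8: C3 write [C3 write: invalidate ['C2=S'] -> C3=M] -> [I,I,I,M]
Op 9: C2 read [C2 read from I: others=['C3=M'] -> C2=S, others downsized to S] -> [I,I,S,S]
Op 10: C1 read [C1 read from I: others=['C2=S', 'C3=S'] -> C1=S, others downsized to S] -> [I,S,S,S]
Op 11: C1 write [C1 write: invalidate ['C2=S', 'C3=S'] -> C1=M] -> [I,M,I,I]
Op 12: C0 write [C0 write: invalidate ['C1=M'] -> C0=M] -> [M,I,I,I]

Answer: I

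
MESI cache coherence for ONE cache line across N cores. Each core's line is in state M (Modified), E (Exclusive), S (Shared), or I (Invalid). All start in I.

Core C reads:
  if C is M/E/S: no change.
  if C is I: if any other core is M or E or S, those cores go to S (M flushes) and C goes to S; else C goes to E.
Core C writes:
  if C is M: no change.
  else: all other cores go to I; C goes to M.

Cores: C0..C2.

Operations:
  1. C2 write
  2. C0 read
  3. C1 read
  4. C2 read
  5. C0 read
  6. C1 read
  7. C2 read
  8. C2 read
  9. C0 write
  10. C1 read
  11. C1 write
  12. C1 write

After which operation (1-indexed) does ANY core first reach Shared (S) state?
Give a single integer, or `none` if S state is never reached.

Op 1: C2 write [C2 write: invalidate none -> C2=M] -> [I,I,M]
Op 2: C0 read [C0 read from I: others=['C2=M'] -> C0=S, others downsized to S] -> [S,I,S]
  -> First S state at op 2; remaining ops need not be traced.

Answer: 2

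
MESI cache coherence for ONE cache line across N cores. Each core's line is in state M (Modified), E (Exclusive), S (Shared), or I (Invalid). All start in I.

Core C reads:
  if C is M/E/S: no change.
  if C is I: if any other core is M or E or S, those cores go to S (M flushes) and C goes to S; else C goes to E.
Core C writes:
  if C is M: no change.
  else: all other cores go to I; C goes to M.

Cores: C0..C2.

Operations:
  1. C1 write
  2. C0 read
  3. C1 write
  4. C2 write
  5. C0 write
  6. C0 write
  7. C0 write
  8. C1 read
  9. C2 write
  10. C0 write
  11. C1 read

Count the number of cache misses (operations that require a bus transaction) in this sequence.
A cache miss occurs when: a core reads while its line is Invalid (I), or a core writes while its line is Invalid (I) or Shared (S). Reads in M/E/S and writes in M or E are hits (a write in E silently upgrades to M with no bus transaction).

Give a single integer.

Op 1: C1 write [C1 write: invalidate none -> C1=M] -> [I,M,I] [MISS #1: write from I]
Op 2: C0 read [C0 read from I: others=['C1=M'] -> C0=S, others downsized to S] -> [S,S,I] [MISS #2: read from I]
Op 3: C1 write [C1 write: invalidate ['C0=S'] -> C1=M] -> [I,M,I] [MISS #3: write from S]
Op 4: C2 write [C2 write: invalidate ['C1=M'] -> C2=M] -> [I,I,M] [MISS #4: write from I]
Op 5: C0 write [C0 write: invalidate ['C2=M'] -> C0=M] -> [M,I,I] [MISS #5: write from I]
Op 6: C0 write [C0 write: already M (modified), no change] -> [M,I,I] [hit: write from M]
Op 7: C0 write [C0 write: already M (modified), no change] -> [M,I,I] [hit: write from M]
Op 8: C1 read [C1 read from I: others=['C0=M'] -> C1=S, others downsized to S] -> [S,S,I] [MISS #6: read from I]
Op 9: C2 write [C2 write: invalidate ['C0=S', 'C1=S'] -> C2=M] -> [I,I,M] [MISS #7: write from I]
Op 10: C0 write [C0 write: invalidate ['C2=M'] -> C0=M] -> [M,I,I] [MISS #8: write from I]
Op 11: C1 read [C1 read from I: others=['C0=M'] -> C1=S, others downsized to S] -> [S,S,I] [MISS #9: read from I]

Answer: 9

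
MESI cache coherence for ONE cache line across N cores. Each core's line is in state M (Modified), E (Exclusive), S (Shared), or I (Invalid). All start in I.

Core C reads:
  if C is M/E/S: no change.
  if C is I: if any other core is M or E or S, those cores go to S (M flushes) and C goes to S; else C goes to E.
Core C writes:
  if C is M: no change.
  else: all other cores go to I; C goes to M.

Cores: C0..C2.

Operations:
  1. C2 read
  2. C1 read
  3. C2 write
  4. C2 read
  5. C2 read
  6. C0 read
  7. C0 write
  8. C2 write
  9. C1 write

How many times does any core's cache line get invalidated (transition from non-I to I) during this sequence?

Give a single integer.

Op 1: C2 read [C2 read from I: no other sharers -> C2=E (exclusive)] -> [I,I,E] (invalidations this op: 0; running total: 0)
Op 2: C1 read [C1 read from I: others=['C2=E'] -> C1=S, others downsized to S] -> [I,S,S] (invalidations this op: 0; running total: 0)
Op 3: C2 write [C2 write: invalidate ['C1=S'] -> C2=M] -> [I,I,M] (invalidations this op: 1; running total: 1)
Op 4: C2 read [C2 read: already in M, no change] -> [I,I,M] (invalidations this op: 0; running total: 1)
Op 5: C2 read [C2 read: already in M, no change] -> [I,I,M] (invalidations this op: 0; running total: 1)
Op 6: C0 read [C0 read from I: others=['C2=M'] -> C0=S, others downsized to S] -> [S,I,S] (invalidations this op: 0; running total: 1)
Op 7: C0 write [C0 write: invalidate ['C2=S'] -> C0=M] -> [M,I,I] (invalidations this op: 1; running total: 2)
Op 8: C2 write [C2 write: invalidate ['C0=M'] -> C2=M] -> [I,I,M] (invalidations this op: 1; running total: 3)
Op 9: C1 write [C1 write: invalidate ['C2=M'] -> C1=M] -> [I,M,I] (invalidations this op: 1; running total: 4)

Answer: 4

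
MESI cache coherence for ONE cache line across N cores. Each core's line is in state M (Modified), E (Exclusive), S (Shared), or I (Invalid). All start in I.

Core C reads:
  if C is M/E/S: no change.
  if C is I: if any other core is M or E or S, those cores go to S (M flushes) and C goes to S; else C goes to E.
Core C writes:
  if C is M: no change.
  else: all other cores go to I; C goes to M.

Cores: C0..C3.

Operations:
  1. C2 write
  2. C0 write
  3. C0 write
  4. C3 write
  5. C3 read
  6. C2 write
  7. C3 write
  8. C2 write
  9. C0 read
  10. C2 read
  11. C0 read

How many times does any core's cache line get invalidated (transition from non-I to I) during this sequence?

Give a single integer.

Answer: 5

Derivation:
Op 1: C2 write [C2 write: invalidate none -> C2=M] -> [I,I,M,I] (invalidations this op: 0; running total: 0)
Op 2: C0 write [C0 write: invalidate ['C2=M'] -> C0=M] -> [M,I,I,I] (invalidations this op: 1; running total: 1)
Op 3: C0 write [C0 write: already M (modified), no change] -> [M,I,I,I] (invalidations this op: 0; running total: 1)
Op 4: C3 write [C3 write: invalidate ['C0=M'] -> C3=M] -> [I,I,I,M] (invalidations this op: 1; running total: 2)
Op 5: C3 read [C3 read: already in M, no change] -> [I,I,I,M] (invalidations this op: 0; running total: 2)
Op 6: C2 write [C2 write: invalidate ['C3=M'] -> C2=M] -> [I,I,M,I] (invalidations this op: 1; running total: 3)
Op 7: C3 write [C3 write: invalidate ['C2=M'] -> C3=M] -> [I,I,I,M] (invalidations this op: 1; running total: 4)
Op 8: C2 write [C2 write: invalidate ['C3=M'] -> C2=M] -> [I,I,M,I] (invalidations this op: 1; running total: 5)
Op 9: C0 read [C0 read from I: others=['C2=M'] -> C0=S, others downsized to S] -> [S,I,S,I] (invalidations this op: 0; running total: 5)
Op 10: C2 read [C2 read: already in S, no change] -> [S,I,S,I] (invalidations this op: 0; running total: 5)
Op 11: C0 read [C0 read: already in S, no change] -> [S,I,S,I] (invalidations this op: 0; running total: 5)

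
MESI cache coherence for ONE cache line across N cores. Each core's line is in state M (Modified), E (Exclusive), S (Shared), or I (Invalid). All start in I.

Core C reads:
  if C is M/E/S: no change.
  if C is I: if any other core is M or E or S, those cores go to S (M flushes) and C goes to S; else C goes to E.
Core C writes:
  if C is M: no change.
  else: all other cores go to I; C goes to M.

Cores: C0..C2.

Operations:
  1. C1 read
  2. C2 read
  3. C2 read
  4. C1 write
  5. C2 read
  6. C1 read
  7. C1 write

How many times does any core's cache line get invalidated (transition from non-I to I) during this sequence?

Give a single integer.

Op 1: C1 read [C1 read from I: no other sharers -> C1=E (exclusive)] -> [I,E,I] (invalidations this op: 0; running total: 0)
Op 2: C2 read [C2 read from I: others=['C1=E'] -> C2=S, others downsized to S] -> [I,S,S] (invalidations this op: 0; running total: 0)
Op 3: C2 read [C2 read: already in S, no change] -> [I,S,S] (invalidations this op: 0; running total: 0)
Op 4: C1 write [C1 write: invalidate ['C2=S'] -> C1=M] -> [I,M,I] (invalidations this op: 1; running total: 1)
Op 5: C2 read [C2 read from I: others=['C1=M'] -> C2=S, others downsized to S] -> [I,S,S] (invalidations this op: 0; running total: 1)
Op 6: C1 read [C1 read: already in S, no change] -> [I,S,S] (invalidations this op: 0; running total: 1)
Op 7: C1 write [C1 write: invalidate ['C2=S'] -> C1=M] -> [I,M,I] (invalidations this op: 1; running total: 2)

Answer: 2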